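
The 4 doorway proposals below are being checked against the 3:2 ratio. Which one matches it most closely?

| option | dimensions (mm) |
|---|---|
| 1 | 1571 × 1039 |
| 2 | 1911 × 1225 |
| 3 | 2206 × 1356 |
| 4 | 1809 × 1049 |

1

Target 3:2 ≈ 1.500.
1: 1.512 (Δ0.012)  2: 1.560 (Δ0.060)  3: 1.627 (Δ0.127)  4: 1.724 (Δ0.224)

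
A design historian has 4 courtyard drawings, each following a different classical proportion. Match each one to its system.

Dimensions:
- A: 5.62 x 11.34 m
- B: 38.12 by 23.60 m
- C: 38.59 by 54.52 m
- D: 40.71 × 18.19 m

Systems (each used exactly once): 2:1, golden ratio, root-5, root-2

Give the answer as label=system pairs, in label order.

A = 11.34/5.62 ≈ 2.018 → 2:1 (2.000)
B = 38.12/23.60 ≈ 1.615 → golden ratio (1.618)
C = 54.52/38.59 ≈ 1.413 → root-2 (1.414)
D = 40.71/18.19 ≈ 2.238 → root-5 (2.236)

A=2:1, B=golden ratio, C=root-2, D=root-5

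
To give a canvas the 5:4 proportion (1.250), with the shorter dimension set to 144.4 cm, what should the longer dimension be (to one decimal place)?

5:4 = 1.25000.
Longer side = 144.4 × 1.25000 ≈ 180.500 → 180.5 cm.

180.5 cm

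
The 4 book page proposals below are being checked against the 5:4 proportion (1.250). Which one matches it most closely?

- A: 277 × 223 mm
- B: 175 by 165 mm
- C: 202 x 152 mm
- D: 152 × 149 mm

A

Ratios (long/short): A ≈ 1.242; B ≈ 1.061; C ≈ 1.329; D ≈ 1.020.
5:4 ≈ 1.250; option A is nearest (Δ 0.008).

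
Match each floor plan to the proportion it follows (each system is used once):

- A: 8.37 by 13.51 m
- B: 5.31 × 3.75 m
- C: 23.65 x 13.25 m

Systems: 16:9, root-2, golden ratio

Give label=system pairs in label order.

A=golden ratio, B=root-2, C=16:9

Ratios: A ≈ 1.614; B ≈ 1.416; C ≈ 1.785.
Targets: 16:9 ≈ 1.778; root-2 ≈ 1.414; golden ratio ≈ 1.618.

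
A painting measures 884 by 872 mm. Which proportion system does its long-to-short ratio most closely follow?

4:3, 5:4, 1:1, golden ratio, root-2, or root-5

1:1

884/872 ≈ 1.014. Nearest candidates are 1:1 (1.000, off by 0.014) and 5:4 (1.250, off by 0.236).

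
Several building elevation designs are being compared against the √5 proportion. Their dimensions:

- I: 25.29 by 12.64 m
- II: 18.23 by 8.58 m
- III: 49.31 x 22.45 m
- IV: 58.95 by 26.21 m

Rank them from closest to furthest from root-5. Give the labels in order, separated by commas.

IV, III, II, I

Ratios: I = 25.29 / 12.64 ≈ 2.001; II = 18.23 / 8.58 ≈ 2.125; III = 49.31 / 22.45 ≈ 2.196; IV = 58.95 / 26.21 ≈ 2.249.
|Δ from 2.236|: I 0.235; II 0.111; III 0.040; IV 0.013.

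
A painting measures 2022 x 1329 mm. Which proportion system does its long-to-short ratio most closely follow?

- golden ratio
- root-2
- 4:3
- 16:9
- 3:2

Ratio = 2022 / 1329 ≈ 1.521.
Distances: golden ratio 1.618 (Δ 0.097); root-2 1.414 (Δ 0.107); 4:3 1.333 (Δ 0.188); 16:9 1.778 (Δ 0.257); 3:2 1.500 (Δ 0.021).

3:2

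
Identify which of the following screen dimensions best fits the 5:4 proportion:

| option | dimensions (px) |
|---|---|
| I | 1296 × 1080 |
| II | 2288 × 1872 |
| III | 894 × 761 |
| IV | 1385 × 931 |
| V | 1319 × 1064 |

Target 5:4 ≈ 1.250.
I: 1.200 (Δ0.050)  II: 1.222 (Δ0.028)  III: 1.175 (Δ0.075)  IV: 1.488 (Δ0.238)  V: 1.240 (Δ0.010)

V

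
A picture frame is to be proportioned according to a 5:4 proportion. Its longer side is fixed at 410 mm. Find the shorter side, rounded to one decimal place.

5:4 = 1.25000.
Shorter side = 410 ÷ 1.25000 ≈ 328.000 → 328.0 mm.

328.0 mm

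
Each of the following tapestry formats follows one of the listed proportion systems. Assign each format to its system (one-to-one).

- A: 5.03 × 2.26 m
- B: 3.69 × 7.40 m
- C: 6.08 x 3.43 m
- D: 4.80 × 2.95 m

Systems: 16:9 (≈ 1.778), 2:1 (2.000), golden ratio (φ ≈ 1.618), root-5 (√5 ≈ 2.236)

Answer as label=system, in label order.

Ratios: A ≈ 2.226; B ≈ 2.005; C ≈ 1.773; D ≈ 1.627.
Targets: 16:9 ≈ 1.778; 2:1 ≈ 2.000; golden ratio ≈ 1.618; root-5 ≈ 2.236.

A=root-5, B=2:1, C=16:9, D=golden ratio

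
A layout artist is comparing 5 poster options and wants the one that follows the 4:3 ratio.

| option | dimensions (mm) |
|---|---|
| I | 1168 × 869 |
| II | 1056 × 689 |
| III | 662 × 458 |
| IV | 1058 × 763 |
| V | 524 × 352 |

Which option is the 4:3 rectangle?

Ratios (long/short): I ≈ 1.344; II ≈ 1.533; III ≈ 1.445; IV ≈ 1.387; V ≈ 1.489.
4:3 ≈ 1.333; option I is nearest (Δ 0.011).

I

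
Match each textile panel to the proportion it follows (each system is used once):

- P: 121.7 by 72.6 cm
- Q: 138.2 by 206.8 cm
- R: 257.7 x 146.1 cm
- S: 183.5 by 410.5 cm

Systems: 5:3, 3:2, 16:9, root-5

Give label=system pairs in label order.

P=5:3, Q=3:2, R=16:9, S=root-5

Ratios: P ≈ 1.676; Q ≈ 1.496; R ≈ 1.764; S ≈ 2.237.
Targets: 5:3 ≈ 1.667; 3:2 ≈ 1.500; 16:9 ≈ 1.778; root-5 ≈ 2.236.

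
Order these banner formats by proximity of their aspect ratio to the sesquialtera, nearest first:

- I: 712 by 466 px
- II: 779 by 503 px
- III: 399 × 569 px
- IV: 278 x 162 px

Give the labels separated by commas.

I: 712/466 ≈ 1.528 → |1.528 − 1.500| = 0.028
II: 779/503 ≈ 1.549 → |1.549 − 1.500| = 0.049
III: 569/399 ≈ 1.426 → |1.426 − 1.500| = 0.074
IV: 278/162 ≈ 1.716 → |1.716 − 1.500| = 0.216

I, II, III, IV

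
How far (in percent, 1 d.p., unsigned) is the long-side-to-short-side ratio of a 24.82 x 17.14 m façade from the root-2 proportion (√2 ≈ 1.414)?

2.4%

Ratio = 24.82 / 17.14 ≈ 1.4481.
Ideal root-2 ≈ 1.4142. |1.4481 − 1.4142| / 1.4142 ≈ 2.40% → 2.4%.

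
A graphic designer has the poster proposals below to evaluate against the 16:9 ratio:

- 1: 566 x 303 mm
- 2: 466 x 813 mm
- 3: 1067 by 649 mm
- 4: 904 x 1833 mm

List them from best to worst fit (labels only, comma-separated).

2, 1, 3, 4

Ratios: 1 = 566 / 303 ≈ 1.868; 2 = 813 / 466 ≈ 1.745; 3 = 1067 / 649 ≈ 1.644; 4 = 1833 / 904 ≈ 2.028.
|Δ from 1.778|: 1 0.090; 2 0.033; 3 0.134; 4 0.250.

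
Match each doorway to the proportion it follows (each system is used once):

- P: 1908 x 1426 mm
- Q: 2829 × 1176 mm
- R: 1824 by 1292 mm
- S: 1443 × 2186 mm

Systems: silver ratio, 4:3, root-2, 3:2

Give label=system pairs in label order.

P=4:3, Q=silver ratio, R=root-2, S=3:2

Ratios: P ≈ 1.338; Q ≈ 2.406; R ≈ 1.412; S ≈ 1.515.
Targets: silver ratio ≈ 2.414; 4:3 ≈ 1.333; root-2 ≈ 1.414; 3:2 ≈ 1.500.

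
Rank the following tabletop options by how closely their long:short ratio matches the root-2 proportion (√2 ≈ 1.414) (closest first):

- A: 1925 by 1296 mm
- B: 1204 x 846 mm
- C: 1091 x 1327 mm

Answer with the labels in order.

B, A, C

A: 1925/1296 ≈ 1.485 → |1.485 − 1.414| = 0.071
B: 1204/846 ≈ 1.423 → |1.423 − 1.414| = 0.009
C: 1327/1091 ≈ 1.216 → |1.216 − 1.414| = 0.198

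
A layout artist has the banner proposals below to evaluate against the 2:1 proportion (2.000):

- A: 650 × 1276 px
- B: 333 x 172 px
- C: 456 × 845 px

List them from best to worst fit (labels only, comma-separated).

A: 1276/650 ≈ 1.963 → |1.963 − 2.000| = 0.037
B: 333/172 ≈ 1.936 → |1.936 − 2.000| = 0.064
C: 845/456 ≈ 1.853 → |1.853 − 2.000| = 0.147

A, B, C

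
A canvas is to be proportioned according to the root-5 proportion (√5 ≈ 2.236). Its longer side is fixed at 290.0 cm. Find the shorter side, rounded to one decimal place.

root-5 ≈ 2.23607.
Shorter side = 290.0 ÷ 2.23607 ≈ 129.692 → 129.7 cm.

129.7 cm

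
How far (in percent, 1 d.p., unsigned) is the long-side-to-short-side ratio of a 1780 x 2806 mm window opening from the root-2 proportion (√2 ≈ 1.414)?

Ratio = 2806 / 1780 ≈ 1.5764.
Ideal root-2 ≈ 1.4142. |1.5764 − 1.4142| / 1.4142 ≈ 11.47% → 11.5%.

11.5%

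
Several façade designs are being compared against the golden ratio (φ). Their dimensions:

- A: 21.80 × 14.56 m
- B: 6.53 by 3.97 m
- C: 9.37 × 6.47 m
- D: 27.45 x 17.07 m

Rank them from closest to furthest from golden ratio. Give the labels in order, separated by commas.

D, B, A, C

A: 21.80/14.56 ≈ 1.497 → |1.497 − 1.618| = 0.121
B: 6.53/3.97 ≈ 1.645 → |1.645 − 1.618| = 0.027
C: 9.37/6.47 ≈ 1.448 → |1.448 − 1.618| = 0.170
D: 27.45/17.07 ≈ 1.608 → |1.608 − 1.618| = 0.010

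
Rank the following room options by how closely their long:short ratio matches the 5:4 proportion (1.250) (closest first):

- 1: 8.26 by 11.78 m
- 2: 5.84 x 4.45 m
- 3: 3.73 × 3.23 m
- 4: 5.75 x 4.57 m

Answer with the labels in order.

Ratios: 1 = 11.78 / 8.26 ≈ 1.426; 2 = 5.84 / 4.45 ≈ 1.312; 3 = 3.73 / 3.23 ≈ 1.155; 4 = 5.75 / 4.57 ≈ 1.258.
|Δ from 1.250|: 1 0.176; 2 0.062; 3 0.095; 4 0.008.

4, 2, 3, 1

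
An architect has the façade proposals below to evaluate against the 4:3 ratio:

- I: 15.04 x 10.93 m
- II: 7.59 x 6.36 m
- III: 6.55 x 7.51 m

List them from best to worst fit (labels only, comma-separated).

I, II, III

Ratios: I = 15.04 / 10.93 ≈ 1.376; II = 7.59 / 6.36 ≈ 1.193; III = 7.51 / 6.55 ≈ 1.147.
|Δ from 1.333|: I 0.043; II 0.140; III 0.186.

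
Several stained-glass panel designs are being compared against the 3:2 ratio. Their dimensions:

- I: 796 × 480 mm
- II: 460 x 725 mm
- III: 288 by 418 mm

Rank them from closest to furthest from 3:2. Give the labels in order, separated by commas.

III, II, I

I: 796/480 ≈ 1.658 → |1.658 − 1.500| = 0.158
II: 725/460 ≈ 1.576 → |1.576 − 1.500| = 0.076
III: 418/288 ≈ 1.451 → |1.451 − 1.500| = 0.049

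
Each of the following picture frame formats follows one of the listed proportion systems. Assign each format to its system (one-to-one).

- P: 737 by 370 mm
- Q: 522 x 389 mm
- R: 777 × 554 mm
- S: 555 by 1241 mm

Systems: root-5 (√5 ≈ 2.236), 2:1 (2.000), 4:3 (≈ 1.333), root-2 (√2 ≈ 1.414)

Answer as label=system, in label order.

P=2:1, Q=4:3, R=root-2, S=root-5

P = 737/370 ≈ 1.992 → 2:1 (2.000)
Q = 522/389 ≈ 1.342 → 4:3 (1.333)
R = 777/554 ≈ 1.403 → root-2 (1.414)
S = 1241/555 ≈ 2.236 → root-5 (2.236)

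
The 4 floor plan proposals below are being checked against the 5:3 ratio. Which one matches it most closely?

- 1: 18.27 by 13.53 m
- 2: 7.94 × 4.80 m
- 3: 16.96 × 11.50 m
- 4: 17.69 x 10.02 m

Target 5:3 ≈ 1.667.
1: 1.350 (Δ0.317)  2: 1.654 (Δ0.013)  3: 1.475 (Δ0.192)  4: 1.765 (Δ0.098)

2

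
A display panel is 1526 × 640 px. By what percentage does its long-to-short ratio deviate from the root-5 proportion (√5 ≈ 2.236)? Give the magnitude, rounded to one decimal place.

Ratio = 1526 / 640 ≈ 2.3844.
Ideal root-5 ≈ 2.2361. |2.3844 − 2.2361| / 2.2361 ≈ 6.63% → 6.6%.

6.6%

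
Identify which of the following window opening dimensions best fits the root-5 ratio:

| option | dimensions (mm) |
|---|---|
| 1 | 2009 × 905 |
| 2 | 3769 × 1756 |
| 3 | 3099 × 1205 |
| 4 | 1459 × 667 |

Ratios (long/short): 1 ≈ 2.220; 2 ≈ 2.146; 3 ≈ 2.572; 4 ≈ 2.187.
root-5 ≈ 2.236; option 1 is nearest (Δ 0.016).

1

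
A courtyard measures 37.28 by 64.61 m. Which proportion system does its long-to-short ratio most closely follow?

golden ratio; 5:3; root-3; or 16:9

root-3

64.61/37.28 ≈ 1.733. Nearest candidates are root-3 (1.732, off by 0.001) and 16:9 (1.778, off by 0.045).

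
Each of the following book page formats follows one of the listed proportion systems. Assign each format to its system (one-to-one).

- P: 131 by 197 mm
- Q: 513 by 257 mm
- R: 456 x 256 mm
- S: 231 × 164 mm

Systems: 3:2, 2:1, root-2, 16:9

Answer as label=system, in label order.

P = 197/131 ≈ 1.504 → 3:2 (1.500)
Q = 513/257 ≈ 1.996 → 2:1 (2.000)
R = 456/256 ≈ 1.781 → 16:9 (1.778)
S = 231/164 ≈ 1.409 → root-2 (1.414)

P=3:2, Q=2:1, R=16:9, S=root-2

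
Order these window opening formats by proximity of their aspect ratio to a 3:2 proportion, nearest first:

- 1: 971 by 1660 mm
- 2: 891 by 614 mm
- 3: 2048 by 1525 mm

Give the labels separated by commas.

2, 3, 1

1: 1660/971 ≈ 1.710 → |1.710 − 1.500| = 0.210
2: 891/614 ≈ 1.451 → |1.451 − 1.500| = 0.049
3: 2048/1525 ≈ 1.343 → |1.343 − 1.500| = 0.157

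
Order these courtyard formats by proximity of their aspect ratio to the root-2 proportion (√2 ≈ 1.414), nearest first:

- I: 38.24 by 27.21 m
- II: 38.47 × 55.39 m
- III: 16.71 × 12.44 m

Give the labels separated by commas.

I, II, III

Ratios: I = 38.24 / 27.21 ≈ 1.405; II = 55.39 / 38.47 ≈ 1.440; III = 16.71 / 12.44 ≈ 1.343.
|Δ from 1.414|: I 0.009; II 0.026; III 0.071.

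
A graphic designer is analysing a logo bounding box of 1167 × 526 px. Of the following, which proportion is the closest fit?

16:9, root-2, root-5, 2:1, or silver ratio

1167/526 ≈ 2.219. Nearest candidates are root-5 (2.236, off by 0.017) and silver ratio (2.414, off by 0.195).

root-5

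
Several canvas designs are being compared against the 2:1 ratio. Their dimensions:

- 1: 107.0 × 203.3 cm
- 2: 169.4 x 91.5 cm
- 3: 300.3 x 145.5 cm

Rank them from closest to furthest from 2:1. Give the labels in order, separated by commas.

Ratios: 1 = 203.3 / 107.0 ≈ 1.900; 2 = 169.4 / 91.5 ≈ 1.851; 3 = 300.3 / 145.5 ≈ 2.064.
|Δ from 2.000|: 1 0.100; 2 0.149; 3 0.064.

3, 1, 2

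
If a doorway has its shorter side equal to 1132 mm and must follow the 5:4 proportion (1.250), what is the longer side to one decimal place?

1415.0 mm

5:4 = 1.25000.
Longer side = 1132 × 1.25000 ≈ 1415.000 → 1415.0 mm.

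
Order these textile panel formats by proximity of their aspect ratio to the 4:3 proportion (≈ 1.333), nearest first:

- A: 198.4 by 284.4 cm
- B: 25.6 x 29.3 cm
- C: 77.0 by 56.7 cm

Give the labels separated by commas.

Ratios: A = 284.4 / 198.4 ≈ 1.433; B = 29.3 / 25.6 ≈ 1.145; C = 77.0 / 56.7 ≈ 1.358.
|Δ from 1.333|: A 0.100; B 0.188; C 0.025.

C, A, B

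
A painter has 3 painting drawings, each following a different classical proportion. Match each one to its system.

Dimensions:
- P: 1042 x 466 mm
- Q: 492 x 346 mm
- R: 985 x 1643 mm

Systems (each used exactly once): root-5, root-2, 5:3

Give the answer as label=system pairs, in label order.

Ratios: P ≈ 2.236; Q ≈ 1.422; R ≈ 1.668.
Targets: root-5 ≈ 2.236; root-2 ≈ 1.414; 5:3 ≈ 1.667.

P=root-5, Q=root-2, R=5:3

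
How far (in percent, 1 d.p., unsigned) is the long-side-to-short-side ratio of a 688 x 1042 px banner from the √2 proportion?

Ratio = 1042 / 688 ≈ 1.5145.
Ideal root-2 ≈ 1.4142. |1.5145 − 1.4142| / 1.4142 ≈ 7.09% → 7.1%.

7.1%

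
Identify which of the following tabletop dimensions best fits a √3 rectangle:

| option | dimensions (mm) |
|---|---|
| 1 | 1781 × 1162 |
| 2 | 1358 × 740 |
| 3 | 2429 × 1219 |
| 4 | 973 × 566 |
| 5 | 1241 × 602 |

4

Ratios (long/short): 1 ≈ 1.533; 2 ≈ 1.835; 3 ≈ 1.993; 4 ≈ 1.719; 5 ≈ 2.061.
root-3 ≈ 1.732; option 4 is nearest (Δ 0.013).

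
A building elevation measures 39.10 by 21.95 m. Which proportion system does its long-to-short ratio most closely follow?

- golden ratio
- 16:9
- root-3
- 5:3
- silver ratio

39.10/21.95 ≈ 1.781. Nearest candidates are 16:9 (1.778, off by 0.003) and root-3 (1.732, off by 0.049).

16:9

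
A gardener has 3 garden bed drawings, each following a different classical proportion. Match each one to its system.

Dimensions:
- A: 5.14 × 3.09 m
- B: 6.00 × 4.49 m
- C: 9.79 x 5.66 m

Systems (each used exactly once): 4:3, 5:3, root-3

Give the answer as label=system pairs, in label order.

A=5:3, B=4:3, C=root-3

Ratios: A ≈ 1.663; B ≈ 1.336; C ≈ 1.730.
Targets: 4:3 ≈ 1.333; 5:3 ≈ 1.667; root-3 ≈ 1.732.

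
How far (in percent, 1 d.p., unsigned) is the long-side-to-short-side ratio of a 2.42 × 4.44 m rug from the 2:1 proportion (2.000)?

8.3%

Ratio = 4.44 / 2.42 ≈ 1.8347.
Ideal 2:1 = 2.0000. |1.8347 − 2.0000| / 2.0000 ≈ 8.27% → 8.3%.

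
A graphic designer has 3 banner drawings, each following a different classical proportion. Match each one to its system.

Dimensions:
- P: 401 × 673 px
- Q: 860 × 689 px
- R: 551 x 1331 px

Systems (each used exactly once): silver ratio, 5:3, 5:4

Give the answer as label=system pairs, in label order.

Ratios: P ≈ 1.678; Q ≈ 1.248; R ≈ 2.416.
Targets: silver ratio ≈ 2.414; 5:3 ≈ 1.667; 5:4 ≈ 1.250.

P=5:3, Q=5:4, R=silver ratio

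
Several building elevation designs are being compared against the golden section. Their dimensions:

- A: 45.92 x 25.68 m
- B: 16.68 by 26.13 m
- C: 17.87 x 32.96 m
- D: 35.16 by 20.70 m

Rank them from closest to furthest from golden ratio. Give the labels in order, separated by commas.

B, D, A, C

Ratios: A = 45.92 / 25.68 ≈ 1.788; B = 26.13 / 16.68 ≈ 1.567; C = 32.96 / 17.87 ≈ 1.844; D = 35.16 / 20.70 ≈ 1.699.
|Δ from 1.618|: A 0.170; B 0.051; C 0.226; D 0.081.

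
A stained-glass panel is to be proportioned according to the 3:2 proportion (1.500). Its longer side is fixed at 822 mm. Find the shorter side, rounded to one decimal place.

548.0 mm

3:2 = 1.50000.
Shorter side = 822 ÷ 1.50000 ≈ 548.000 → 548.0 mm.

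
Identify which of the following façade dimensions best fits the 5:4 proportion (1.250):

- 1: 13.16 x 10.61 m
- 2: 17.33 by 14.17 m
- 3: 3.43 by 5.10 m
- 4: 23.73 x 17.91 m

Target 5:4 ≈ 1.250.
1: 1.240 (Δ0.010)  2: 1.223 (Δ0.027)  3: 1.487 (Δ0.237)  4: 1.325 (Δ0.075)

1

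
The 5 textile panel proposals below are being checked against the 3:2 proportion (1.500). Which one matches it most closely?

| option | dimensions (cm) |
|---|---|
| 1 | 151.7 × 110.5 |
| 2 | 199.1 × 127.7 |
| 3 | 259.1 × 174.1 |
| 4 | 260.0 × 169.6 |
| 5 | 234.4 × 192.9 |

Target 3:2 ≈ 1.500.
1: 1.373 (Δ0.127)  2: 1.559 (Δ0.059)  3: 1.488 (Δ0.012)  4: 1.533 (Δ0.033)  5: 1.215 (Δ0.285)

3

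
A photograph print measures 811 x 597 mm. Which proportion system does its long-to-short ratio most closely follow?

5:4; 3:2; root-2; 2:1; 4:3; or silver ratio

Ratio = 811 / 597 ≈ 1.358.
Distances: 5:4 1.250 (Δ 0.108); 3:2 1.500 (Δ 0.142); root-2 1.414 (Δ 0.056); 2:1 2.000 (Δ 0.642); 4:3 1.333 (Δ 0.025); silver ratio 2.414 (Δ 1.056).

4:3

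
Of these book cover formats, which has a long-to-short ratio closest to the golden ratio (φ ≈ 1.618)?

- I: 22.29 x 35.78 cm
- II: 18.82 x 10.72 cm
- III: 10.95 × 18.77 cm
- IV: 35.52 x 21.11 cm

Target golden ratio ≈ 1.618.
I: 1.605 (Δ0.013)  II: 1.756 (Δ0.138)  III: 1.714 (Δ0.096)  IV: 1.683 (Δ0.065)

I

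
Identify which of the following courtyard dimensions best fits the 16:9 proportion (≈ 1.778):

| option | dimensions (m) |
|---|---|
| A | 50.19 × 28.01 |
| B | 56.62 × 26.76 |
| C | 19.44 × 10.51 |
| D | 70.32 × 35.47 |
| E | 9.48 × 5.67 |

Ratios (long/short): A ≈ 1.792; B ≈ 2.116; C ≈ 1.850; D ≈ 1.983; E ≈ 1.672.
16:9 ≈ 1.778; option A is nearest (Δ 0.014).

A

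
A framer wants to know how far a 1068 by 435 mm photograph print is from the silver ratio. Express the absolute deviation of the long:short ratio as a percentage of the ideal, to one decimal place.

1.7%

Ratio = 1068 / 435 ≈ 2.4552.
Ideal silver ratio ≈ 2.4142. |2.4552 − 2.4142| / 2.4142 ≈ 1.70% → 1.7%.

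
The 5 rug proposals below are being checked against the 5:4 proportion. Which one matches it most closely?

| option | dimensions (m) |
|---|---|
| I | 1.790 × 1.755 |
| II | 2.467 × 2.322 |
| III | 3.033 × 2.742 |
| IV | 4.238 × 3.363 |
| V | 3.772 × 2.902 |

Target 5:4 ≈ 1.250.
I: 1.020 (Δ0.230)  II: 1.062 (Δ0.188)  III: 1.106 (Δ0.144)  IV: 1.260 (Δ0.010)  V: 1.300 (Δ0.050)

IV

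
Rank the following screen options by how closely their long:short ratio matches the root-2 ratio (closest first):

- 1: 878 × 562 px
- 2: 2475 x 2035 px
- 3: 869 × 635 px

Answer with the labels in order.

Ratios: 1 = 878 / 562 ≈ 1.562; 2 = 2475 / 2035 ≈ 1.216; 3 = 869 / 635 ≈ 1.369.
|Δ from 1.414|: 1 0.148; 2 0.198; 3 0.045.

3, 1, 2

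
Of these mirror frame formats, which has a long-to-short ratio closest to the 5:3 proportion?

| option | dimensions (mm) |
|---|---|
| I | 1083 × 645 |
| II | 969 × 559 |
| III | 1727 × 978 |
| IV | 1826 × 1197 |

I

Target 5:3 ≈ 1.667.
I: 1.679 (Δ0.012)  II: 1.733 (Δ0.066)  III: 1.766 (Δ0.099)  IV: 1.525 (Δ0.142)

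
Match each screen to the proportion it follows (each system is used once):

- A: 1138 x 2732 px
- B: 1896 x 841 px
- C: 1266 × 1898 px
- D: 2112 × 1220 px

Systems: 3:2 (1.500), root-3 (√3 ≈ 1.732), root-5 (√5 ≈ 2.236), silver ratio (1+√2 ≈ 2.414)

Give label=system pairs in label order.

A=silver ratio, B=root-5, C=3:2, D=root-3

A = 2732/1138 ≈ 2.401 → silver ratio (2.414)
B = 1896/841 ≈ 2.254 → root-5 (2.236)
C = 1898/1266 ≈ 1.499 → 3:2 (1.500)
D = 2112/1220 ≈ 1.731 → root-3 (1.732)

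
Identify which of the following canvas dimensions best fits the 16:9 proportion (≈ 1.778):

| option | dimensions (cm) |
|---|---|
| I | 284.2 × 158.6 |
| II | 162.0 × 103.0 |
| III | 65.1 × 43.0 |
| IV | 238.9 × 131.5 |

Ratios (long/short): I ≈ 1.792; II ≈ 1.573; III ≈ 1.514; IV ≈ 1.817.
16:9 ≈ 1.778; option I is nearest (Δ 0.014).

I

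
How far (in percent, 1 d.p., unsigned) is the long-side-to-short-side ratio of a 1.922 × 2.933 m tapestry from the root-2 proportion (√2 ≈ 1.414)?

Ratio = 2.933 / 1.922 ≈ 1.5260.
Ideal root-2 ≈ 1.4142. |1.5260 − 1.4142| / 1.4142 ≈ 7.91% → 7.9%.

7.9%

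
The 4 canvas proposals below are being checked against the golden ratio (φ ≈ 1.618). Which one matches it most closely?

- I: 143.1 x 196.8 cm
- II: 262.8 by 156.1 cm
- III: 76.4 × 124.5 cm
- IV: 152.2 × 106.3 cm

III

Target golden ratio ≈ 1.618.
I: 1.375 (Δ0.243)  II: 1.684 (Δ0.066)  III: 1.630 (Δ0.012)  IV: 1.432 (Δ0.186)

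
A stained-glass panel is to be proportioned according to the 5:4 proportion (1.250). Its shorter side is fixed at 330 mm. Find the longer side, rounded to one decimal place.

412.5 mm

5:4 = 1.25000.
Longer side = 330 × 1.25000 ≈ 412.500 → 412.5 mm.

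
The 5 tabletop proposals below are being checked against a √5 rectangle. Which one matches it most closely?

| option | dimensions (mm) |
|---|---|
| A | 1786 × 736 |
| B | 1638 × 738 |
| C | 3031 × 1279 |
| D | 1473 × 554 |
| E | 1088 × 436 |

B

Target root-5 ≈ 2.236.
A: 2.427 (Δ0.191)  B: 2.220 (Δ0.016)  C: 2.370 (Δ0.134)  D: 2.659 (Δ0.423)  E: 2.495 (Δ0.259)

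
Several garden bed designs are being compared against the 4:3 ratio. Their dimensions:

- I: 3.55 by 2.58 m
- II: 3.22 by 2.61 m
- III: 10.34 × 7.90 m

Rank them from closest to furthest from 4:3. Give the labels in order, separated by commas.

Ratios: I = 3.55 / 2.58 ≈ 1.376; II = 3.22 / 2.61 ≈ 1.234; III = 10.34 / 7.90 ≈ 1.309.
|Δ from 1.333|: I 0.043; II 0.099; III 0.024.

III, I, II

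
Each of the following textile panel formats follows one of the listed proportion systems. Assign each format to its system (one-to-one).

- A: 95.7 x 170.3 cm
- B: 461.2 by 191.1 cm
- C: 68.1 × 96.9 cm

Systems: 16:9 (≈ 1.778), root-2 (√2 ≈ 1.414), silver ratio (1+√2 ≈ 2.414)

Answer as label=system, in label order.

A = 170.3/95.7 ≈ 1.780 → 16:9 (1.778)
B = 461.2/191.1 ≈ 2.413 → silver ratio (2.414)
C = 96.9/68.1 ≈ 1.423 → root-2 (1.414)

A=16:9, B=silver ratio, C=root-2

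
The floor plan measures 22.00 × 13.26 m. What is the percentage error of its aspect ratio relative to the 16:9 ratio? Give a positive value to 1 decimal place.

Ratio = 22.00 / 13.26 ≈ 1.6591.
Ideal 16:9 ≈ 1.7778. |1.6591 − 1.7778| / 1.7778 ≈ 6.68% → 6.7%.

6.7%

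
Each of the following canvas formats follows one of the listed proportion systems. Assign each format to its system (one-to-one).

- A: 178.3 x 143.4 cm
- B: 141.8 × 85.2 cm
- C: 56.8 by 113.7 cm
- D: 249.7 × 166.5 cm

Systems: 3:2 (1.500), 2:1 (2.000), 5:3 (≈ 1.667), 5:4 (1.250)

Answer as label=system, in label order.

A=5:4, B=5:3, C=2:1, D=3:2

Ratios: A ≈ 1.243; B ≈ 1.664; C ≈ 2.002; D ≈ 1.500.
Targets: 3:2 ≈ 1.500; 2:1 ≈ 2.000; 5:3 ≈ 1.667; 5:4 ≈ 1.250.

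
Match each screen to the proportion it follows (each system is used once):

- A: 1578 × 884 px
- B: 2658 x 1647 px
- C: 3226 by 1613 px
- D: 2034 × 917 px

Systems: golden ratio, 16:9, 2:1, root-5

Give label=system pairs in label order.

A=16:9, B=golden ratio, C=2:1, D=root-5

Ratios: A ≈ 1.785; B ≈ 1.614; C ≈ 2.000; D ≈ 2.218.
Targets: golden ratio ≈ 1.618; 16:9 ≈ 1.778; 2:1 ≈ 2.000; root-5 ≈ 2.236.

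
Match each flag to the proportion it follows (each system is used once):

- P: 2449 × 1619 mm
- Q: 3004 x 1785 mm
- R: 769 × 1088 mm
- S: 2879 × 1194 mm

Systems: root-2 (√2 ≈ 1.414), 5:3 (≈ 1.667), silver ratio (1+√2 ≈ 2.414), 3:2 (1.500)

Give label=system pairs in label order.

P = 2449/1619 ≈ 1.513 → 3:2 (1.500)
Q = 3004/1785 ≈ 1.683 → 5:3 (1.667)
R = 1088/769 ≈ 1.415 → root-2 (1.414)
S = 2879/1194 ≈ 2.411 → silver ratio (2.414)

P=3:2, Q=5:3, R=root-2, S=silver ratio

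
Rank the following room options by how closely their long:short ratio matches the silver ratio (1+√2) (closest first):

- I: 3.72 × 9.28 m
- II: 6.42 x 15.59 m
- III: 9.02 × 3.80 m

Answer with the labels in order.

II, III, I

Ratios: I = 9.28 / 3.72 ≈ 2.495; II = 15.59 / 6.42 ≈ 2.428; III = 9.02 / 3.80 ≈ 2.374.
|Δ from 2.414|: I 0.081; II 0.014; III 0.040.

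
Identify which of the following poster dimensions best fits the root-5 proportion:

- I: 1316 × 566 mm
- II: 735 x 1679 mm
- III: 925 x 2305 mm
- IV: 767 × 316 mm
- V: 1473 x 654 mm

V

Target root-5 ≈ 2.236.
I: 2.325 (Δ0.089)  II: 2.284 (Δ0.048)  III: 2.492 (Δ0.256)  IV: 2.427 (Δ0.191)  V: 2.252 (Δ0.016)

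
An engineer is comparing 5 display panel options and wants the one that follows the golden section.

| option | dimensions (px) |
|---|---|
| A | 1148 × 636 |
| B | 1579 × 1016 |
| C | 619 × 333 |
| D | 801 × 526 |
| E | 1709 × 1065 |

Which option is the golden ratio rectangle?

Target golden ratio ≈ 1.618.
A: 1.805 (Δ0.187)  B: 1.554 (Δ0.064)  C: 1.859 (Δ0.241)  D: 1.523 (Δ0.095)  E: 1.605 (Δ0.013)

E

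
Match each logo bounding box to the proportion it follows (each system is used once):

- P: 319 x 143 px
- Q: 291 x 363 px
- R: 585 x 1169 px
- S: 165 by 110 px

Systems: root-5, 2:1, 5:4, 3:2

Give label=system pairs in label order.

P=root-5, Q=5:4, R=2:1, S=3:2

Ratios: P ≈ 2.231; Q ≈ 1.247; R ≈ 1.998; S ≈ 1.500.
Targets: root-5 ≈ 2.236; 2:1 ≈ 2.000; 5:4 ≈ 1.250; 3:2 ≈ 1.500.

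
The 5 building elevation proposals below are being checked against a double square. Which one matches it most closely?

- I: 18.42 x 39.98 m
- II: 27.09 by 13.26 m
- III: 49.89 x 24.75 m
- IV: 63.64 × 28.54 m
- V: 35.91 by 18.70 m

III

Ratios (long/short): I ≈ 2.170; II ≈ 2.043; III ≈ 2.016; IV ≈ 2.230; V ≈ 1.920.
2:1 ≈ 2.000; option III is nearest (Δ 0.016).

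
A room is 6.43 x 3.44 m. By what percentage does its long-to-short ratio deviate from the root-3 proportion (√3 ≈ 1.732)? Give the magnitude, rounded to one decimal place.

7.9%

Ratio = 6.43 / 3.44 ≈ 1.8692.
Ideal root-3 ≈ 1.7321. |1.8692 − 1.7321| / 1.7321 ≈ 7.92% → 7.9%.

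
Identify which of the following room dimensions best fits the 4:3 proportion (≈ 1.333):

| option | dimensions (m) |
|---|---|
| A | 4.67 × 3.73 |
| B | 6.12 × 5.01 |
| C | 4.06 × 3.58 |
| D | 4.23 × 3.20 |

Target 4:3 ≈ 1.333.
A: 1.252 (Δ0.081)  B: 1.222 (Δ0.111)  C: 1.134 (Δ0.199)  D: 1.322 (Δ0.011)

D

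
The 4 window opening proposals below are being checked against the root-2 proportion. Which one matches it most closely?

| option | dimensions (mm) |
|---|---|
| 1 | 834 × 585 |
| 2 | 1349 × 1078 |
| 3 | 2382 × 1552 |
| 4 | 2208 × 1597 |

Target root-2 ≈ 1.414.
1: 1.426 (Δ0.012)  2: 1.251 (Δ0.163)  3: 1.535 (Δ0.121)  4: 1.383 (Δ0.031)

1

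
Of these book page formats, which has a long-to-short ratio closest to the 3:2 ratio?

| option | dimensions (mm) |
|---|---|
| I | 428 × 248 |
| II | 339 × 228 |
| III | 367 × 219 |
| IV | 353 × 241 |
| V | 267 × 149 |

Target 3:2 ≈ 1.500.
I: 1.726 (Δ0.226)  II: 1.487 (Δ0.013)  III: 1.676 (Δ0.176)  IV: 1.465 (Δ0.035)  V: 1.792 (Δ0.292)

II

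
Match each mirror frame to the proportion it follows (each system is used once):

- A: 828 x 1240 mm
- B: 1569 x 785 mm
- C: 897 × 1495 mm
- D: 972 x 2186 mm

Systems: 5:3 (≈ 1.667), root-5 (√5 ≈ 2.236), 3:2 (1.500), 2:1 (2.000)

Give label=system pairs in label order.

A=3:2, B=2:1, C=5:3, D=root-5

Ratios: A ≈ 1.498; B ≈ 1.999; C ≈ 1.667; D ≈ 2.249.
Targets: 5:3 ≈ 1.667; root-5 ≈ 2.236; 3:2 ≈ 1.500; 2:1 ≈ 2.000.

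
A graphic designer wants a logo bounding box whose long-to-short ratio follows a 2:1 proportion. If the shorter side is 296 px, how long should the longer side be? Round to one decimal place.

2:1 = 2.00000.
Longer side = 296 × 2.00000 ≈ 592.000 → 592.0 px.

592.0 px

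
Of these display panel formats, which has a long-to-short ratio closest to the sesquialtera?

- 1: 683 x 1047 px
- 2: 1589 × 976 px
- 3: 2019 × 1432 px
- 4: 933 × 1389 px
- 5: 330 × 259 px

Ratios (long/short): 1 ≈ 1.533; 2 ≈ 1.628; 3 ≈ 1.410; 4 ≈ 1.489; 5 ≈ 1.274.
3:2 ≈ 1.500; option 4 is nearest (Δ 0.011).

4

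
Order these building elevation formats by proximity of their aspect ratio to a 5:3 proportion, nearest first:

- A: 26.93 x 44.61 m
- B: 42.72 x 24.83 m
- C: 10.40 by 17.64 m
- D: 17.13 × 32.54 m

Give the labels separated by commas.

A: 44.61/26.93 ≈ 1.657 → |1.657 − 1.667| = 0.010
B: 42.72/24.83 ≈ 1.720 → |1.720 − 1.667| = 0.053
C: 17.64/10.40 ≈ 1.696 → |1.696 − 1.667| = 0.029
D: 32.54/17.13 ≈ 1.900 → |1.900 − 1.667| = 0.233

A, C, B, D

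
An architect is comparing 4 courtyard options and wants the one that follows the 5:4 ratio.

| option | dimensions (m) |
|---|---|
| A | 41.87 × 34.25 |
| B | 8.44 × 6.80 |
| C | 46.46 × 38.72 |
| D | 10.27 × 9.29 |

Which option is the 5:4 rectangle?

B

Ratios (long/short): A ≈ 1.222; B ≈ 1.241; C ≈ 1.200; D ≈ 1.105.
5:4 ≈ 1.250; option B is nearest (Δ 0.009).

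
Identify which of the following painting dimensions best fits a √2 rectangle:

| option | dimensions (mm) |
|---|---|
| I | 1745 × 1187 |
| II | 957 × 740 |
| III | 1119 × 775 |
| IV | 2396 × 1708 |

IV

Ratios (long/short): I ≈ 1.470; II ≈ 1.293; III ≈ 1.444; IV ≈ 1.403.
root-2 ≈ 1.414; option IV is nearest (Δ 0.011).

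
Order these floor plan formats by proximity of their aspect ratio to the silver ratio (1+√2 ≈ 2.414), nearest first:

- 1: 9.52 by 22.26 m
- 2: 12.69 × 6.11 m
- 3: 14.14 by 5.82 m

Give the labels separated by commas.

1: 22.26/9.52 ≈ 2.338 → |2.338 − 2.414| = 0.076
2: 12.69/6.11 ≈ 2.077 → |2.077 − 2.414| = 0.337
3: 14.14/5.82 ≈ 2.430 → |2.430 − 2.414| = 0.016

3, 1, 2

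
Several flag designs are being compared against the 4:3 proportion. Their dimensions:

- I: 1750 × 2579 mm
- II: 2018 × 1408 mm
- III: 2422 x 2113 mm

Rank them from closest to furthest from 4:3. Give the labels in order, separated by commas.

Ratios: I = 2579 / 1750 ≈ 1.474; II = 2018 / 1408 ≈ 1.433; III = 2422 / 2113 ≈ 1.146.
|Δ from 1.333|: I 0.141; II 0.100; III 0.187.

II, I, III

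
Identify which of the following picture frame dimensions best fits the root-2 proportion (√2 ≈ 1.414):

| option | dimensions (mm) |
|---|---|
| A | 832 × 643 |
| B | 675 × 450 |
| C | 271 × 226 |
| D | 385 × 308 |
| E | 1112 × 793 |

E

Target root-2 ≈ 1.414.
A: 1.294 (Δ0.120)  B: 1.500 (Δ0.086)  C: 1.199 (Δ0.215)  D: 1.250 (Δ0.164)  E: 1.402 (Δ0.012)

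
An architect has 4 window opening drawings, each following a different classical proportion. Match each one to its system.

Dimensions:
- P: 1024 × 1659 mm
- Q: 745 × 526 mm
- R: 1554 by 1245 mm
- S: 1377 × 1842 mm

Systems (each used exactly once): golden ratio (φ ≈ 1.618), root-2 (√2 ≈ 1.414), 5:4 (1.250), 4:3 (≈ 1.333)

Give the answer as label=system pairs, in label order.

P=golden ratio, Q=root-2, R=5:4, S=4:3

Ratios: P ≈ 1.620; Q ≈ 1.416; R ≈ 1.248; S ≈ 1.338.
Targets: golden ratio ≈ 1.618; root-2 ≈ 1.414; 5:4 ≈ 1.250; 4:3 ≈ 1.333.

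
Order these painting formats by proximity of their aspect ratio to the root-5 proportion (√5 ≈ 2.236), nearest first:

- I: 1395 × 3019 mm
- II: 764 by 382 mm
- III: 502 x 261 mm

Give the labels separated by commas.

I: 3019/1395 ≈ 2.164 → |2.164 − 2.236| = 0.072
II: 764/382 ≈ 2.000 → |2.000 − 2.236| = 0.236
III: 502/261 ≈ 1.923 → |1.923 − 2.236| = 0.313

I, II, III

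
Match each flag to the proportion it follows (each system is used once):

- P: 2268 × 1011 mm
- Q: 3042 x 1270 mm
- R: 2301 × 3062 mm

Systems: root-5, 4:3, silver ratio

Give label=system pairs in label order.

P=root-5, Q=silver ratio, R=4:3

P = 2268/1011 ≈ 2.243 → root-5 (2.236)
Q = 3042/1270 ≈ 2.395 → silver ratio (2.414)
R = 3062/2301 ≈ 1.331 → 4:3 (1.333)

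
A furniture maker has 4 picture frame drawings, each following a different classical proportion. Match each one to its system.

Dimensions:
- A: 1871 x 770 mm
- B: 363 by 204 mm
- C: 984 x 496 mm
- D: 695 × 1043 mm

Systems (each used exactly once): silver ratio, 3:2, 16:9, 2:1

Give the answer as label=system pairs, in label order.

Ratios: A ≈ 2.430; B ≈ 1.779; C ≈ 1.984; D ≈ 1.501.
Targets: silver ratio ≈ 2.414; 3:2 ≈ 1.500; 16:9 ≈ 1.778; 2:1 ≈ 2.000.

A=silver ratio, B=16:9, C=2:1, D=3:2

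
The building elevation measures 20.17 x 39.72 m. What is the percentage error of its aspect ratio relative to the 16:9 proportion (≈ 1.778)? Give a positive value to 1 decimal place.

Ratio = 39.72 / 20.17 ≈ 1.9693.
Ideal 16:9 ≈ 1.7778. |1.9693 − 1.7778| / 1.7778 ≈ 10.77% → 10.8%.

10.8%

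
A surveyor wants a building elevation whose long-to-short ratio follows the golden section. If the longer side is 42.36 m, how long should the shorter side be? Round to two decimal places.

golden ratio ≈ 1.61803.
Shorter side = 42.36 ÷ 1.61803 ≈ 26.1800 → 26.18 m.

26.18 m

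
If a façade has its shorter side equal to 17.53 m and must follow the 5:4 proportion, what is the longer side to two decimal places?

5:4 = 1.25000.
Longer side = 17.53 × 1.25000 ≈ 21.9125 → 21.91 m.

21.91 m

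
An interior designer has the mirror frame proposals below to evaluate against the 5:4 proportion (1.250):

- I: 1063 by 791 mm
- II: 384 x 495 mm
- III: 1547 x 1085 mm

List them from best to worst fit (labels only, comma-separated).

Ratios: I = 1063 / 791 ≈ 1.344; II = 495 / 384 ≈ 1.289; III = 1547 / 1085 ≈ 1.426.
|Δ from 1.250|: I 0.094; II 0.039; III 0.176.

II, I, III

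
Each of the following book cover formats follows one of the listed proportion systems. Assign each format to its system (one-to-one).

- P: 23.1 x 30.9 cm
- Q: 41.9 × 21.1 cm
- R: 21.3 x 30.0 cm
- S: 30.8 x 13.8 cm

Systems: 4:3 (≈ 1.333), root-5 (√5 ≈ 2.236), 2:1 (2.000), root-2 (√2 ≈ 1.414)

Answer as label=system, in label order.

Ratios: P ≈ 1.338; Q ≈ 1.986; R ≈ 1.408; S ≈ 2.232.
Targets: 4:3 ≈ 1.333; root-5 ≈ 2.236; 2:1 ≈ 2.000; root-2 ≈ 1.414.

P=4:3, Q=2:1, R=root-2, S=root-5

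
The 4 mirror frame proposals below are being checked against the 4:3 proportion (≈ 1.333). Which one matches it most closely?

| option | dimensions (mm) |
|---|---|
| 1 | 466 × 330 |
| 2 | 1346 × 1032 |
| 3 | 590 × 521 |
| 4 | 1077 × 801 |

4

Target 4:3 ≈ 1.333.
1: 1.412 (Δ0.079)  2: 1.304 (Δ0.029)  3: 1.132 (Δ0.201)  4: 1.345 (Δ0.012)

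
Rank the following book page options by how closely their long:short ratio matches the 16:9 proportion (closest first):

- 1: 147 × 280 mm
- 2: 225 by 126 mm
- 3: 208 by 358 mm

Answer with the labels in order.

Ratios: 1 = 280 / 147 ≈ 1.905; 2 = 225 / 126 ≈ 1.786; 3 = 358 / 208 ≈ 1.721.
|Δ from 1.778|: 1 0.127; 2 0.008; 3 0.057.

2, 3, 1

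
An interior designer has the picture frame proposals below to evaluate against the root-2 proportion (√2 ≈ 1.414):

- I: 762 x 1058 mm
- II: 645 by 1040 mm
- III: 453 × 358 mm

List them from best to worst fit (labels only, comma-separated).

I: 1058/762 ≈ 1.388 → |1.388 − 1.414| = 0.026
II: 1040/645 ≈ 1.612 → |1.612 − 1.414| = 0.198
III: 453/358 ≈ 1.265 → |1.265 − 1.414| = 0.149

I, III, II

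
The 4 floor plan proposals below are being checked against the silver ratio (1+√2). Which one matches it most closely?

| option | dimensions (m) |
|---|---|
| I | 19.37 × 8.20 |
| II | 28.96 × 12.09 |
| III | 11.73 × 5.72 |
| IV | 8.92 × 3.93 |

Target silver ratio ≈ 2.414.
I: 2.362 (Δ0.052)  II: 2.395 (Δ0.019)  III: 2.051 (Δ0.363)  IV: 2.270 (Δ0.144)

II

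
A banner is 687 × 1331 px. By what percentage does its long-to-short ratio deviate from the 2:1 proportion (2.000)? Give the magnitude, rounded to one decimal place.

Ratio = 1331 / 687 ≈ 1.9374.
Ideal 2:1 = 2.0000. |1.9374 − 2.0000| / 2.0000 ≈ 3.13% → 3.1%.

3.1%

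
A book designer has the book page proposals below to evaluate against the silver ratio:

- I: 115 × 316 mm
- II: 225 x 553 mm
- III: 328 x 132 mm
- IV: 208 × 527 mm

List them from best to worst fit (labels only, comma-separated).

II, III, IV, I

I: 316/115 ≈ 2.748 → |2.748 − 2.414| = 0.334
II: 553/225 ≈ 2.458 → |2.458 − 2.414| = 0.044
III: 328/132 ≈ 2.485 → |2.485 − 2.414| = 0.071
IV: 527/208 ≈ 2.534 → |2.534 − 2.414| = 0.120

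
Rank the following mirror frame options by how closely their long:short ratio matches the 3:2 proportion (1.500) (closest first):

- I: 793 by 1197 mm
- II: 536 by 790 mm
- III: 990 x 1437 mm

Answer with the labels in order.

I, II, III

I: 1197/793 ≈ 1.509 → |1.509 − 1.500| = 0.009
II: 790/536 ≈ 1.474 → |1.474 − 1.500| = 0.026
III: 1437/990 ≈ 1.452 → |1.452 − 1.500| = 0.048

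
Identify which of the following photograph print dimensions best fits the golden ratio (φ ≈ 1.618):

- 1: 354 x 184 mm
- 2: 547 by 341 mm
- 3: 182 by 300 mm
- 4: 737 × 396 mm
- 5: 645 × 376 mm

2

Ratios (long/short): 1 ≈ 1.924; 2 ≈ 1.604; 3 ≈ 1.648; 4 ≈ 1.861; 5 ≈ 1.715.
golden ratio ≈ 1.618; option 2 is nearest (Δ 0.014).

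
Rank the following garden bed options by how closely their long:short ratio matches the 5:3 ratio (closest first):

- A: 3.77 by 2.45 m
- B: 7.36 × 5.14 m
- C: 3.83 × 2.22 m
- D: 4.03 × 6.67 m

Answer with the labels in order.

D, C, A, B

A: 3.77/2.45 ≈ 1.539 → |1.539 − 1.667| = 0.128
B: 7.36/5.14 ≈ 1.432 → |1.432 − 1.667| = 0.235
C: 3.83/2.22 ≈ 1.725 → |1.725 − 1.667| = 0.058
D: 6.67/4.03 ≈ 1.655 → |1.655 − 1.667| = 0.012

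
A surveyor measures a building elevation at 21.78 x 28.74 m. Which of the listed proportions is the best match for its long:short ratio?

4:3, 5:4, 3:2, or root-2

4:3

Ratio = 28.74 / 21.78 ≈ 1.320.
Distances: 4:3 1.333 (Δ 0.013); 5:4 1.250 (Δ 0.070); 3:2 1.500 (Δ 0.180); root-2 1.414 (Δ 0.094).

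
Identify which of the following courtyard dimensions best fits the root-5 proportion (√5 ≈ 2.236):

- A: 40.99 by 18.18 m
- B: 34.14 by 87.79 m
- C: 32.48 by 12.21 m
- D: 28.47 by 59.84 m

Ratios (long/short): A ≈ 2.255; B ≈ 2.571; C ≈ 2.660; D ≈ 2.102.
root-5 ≈ 2.236; option A is nearest (Δ 0.019).

A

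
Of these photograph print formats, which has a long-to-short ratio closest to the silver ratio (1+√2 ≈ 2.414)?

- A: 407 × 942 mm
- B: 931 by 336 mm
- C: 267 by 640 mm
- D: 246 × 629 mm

C

Target silver ratio ≈ 2.414.
A: 2.314 (Δ0.100)  B: 2.771 (Δ0.357)  C: 2.397 (Δ0.017)  D: 2.557 (Δ0.143)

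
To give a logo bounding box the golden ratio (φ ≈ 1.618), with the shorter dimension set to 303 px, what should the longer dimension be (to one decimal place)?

golden ratio ≈ 1.61803.
Longer side = 303 × 1.61803 ≈ 490.263 → 490.3 px.

490.3 px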